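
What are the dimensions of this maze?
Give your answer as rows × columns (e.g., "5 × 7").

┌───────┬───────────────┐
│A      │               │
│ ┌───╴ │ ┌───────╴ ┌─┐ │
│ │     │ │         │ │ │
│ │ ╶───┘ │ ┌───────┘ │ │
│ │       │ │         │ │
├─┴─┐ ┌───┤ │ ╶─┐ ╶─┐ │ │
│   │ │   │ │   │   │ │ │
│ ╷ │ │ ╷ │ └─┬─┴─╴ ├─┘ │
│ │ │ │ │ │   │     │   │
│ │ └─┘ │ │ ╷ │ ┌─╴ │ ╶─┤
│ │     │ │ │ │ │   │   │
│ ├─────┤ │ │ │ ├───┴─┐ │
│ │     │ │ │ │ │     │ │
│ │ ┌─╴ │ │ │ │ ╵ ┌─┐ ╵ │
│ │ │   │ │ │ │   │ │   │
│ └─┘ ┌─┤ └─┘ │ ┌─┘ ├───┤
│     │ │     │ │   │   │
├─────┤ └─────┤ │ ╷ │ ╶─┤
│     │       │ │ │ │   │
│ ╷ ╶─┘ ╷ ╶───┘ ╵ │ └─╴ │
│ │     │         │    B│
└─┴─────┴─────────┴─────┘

Counting the maze dimensions:
Rows (vertical): 11
Columns (horizontal): 12
Dimensions: 11 × 12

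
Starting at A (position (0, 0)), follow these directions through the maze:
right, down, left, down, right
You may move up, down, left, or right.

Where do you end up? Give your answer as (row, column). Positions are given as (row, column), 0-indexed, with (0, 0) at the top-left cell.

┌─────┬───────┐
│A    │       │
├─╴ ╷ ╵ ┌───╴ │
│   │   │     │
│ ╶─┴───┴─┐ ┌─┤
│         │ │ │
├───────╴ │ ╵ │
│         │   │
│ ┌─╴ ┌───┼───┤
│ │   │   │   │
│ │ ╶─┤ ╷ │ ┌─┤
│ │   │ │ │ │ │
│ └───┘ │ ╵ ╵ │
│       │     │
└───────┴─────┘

Following directions step by step:
Start: (0, 0)
  right: (0, 0) → (0, 1)
  down: (0, 1) → (1, 1)
  left: (1, 1) → (1, 0)
  down: (1, 0) → (2, 0)
  right: (2, 0) → (2, 1)
Final position: (2, 1)

Path taken:

┌─────┬───────┐
│A ↓  │       │
├─╴ ╷ ╵ ┌───╴ │
│↓ ↲│   │     │
│ ╶─┴───┴─┐ ┌─┤
│↳ B      │ │ │
├───────╴ │ ╵ │
│         │   │
│ ┌─╴ ┌───┼───┤
│ │   │   │   │
│ │ ╶─┤ ╷ │ ┌─┤
│ │   │ │ │ │ │
│ └───┘ │ ╵ ╵ │
│       │     │
└───────┴─────┘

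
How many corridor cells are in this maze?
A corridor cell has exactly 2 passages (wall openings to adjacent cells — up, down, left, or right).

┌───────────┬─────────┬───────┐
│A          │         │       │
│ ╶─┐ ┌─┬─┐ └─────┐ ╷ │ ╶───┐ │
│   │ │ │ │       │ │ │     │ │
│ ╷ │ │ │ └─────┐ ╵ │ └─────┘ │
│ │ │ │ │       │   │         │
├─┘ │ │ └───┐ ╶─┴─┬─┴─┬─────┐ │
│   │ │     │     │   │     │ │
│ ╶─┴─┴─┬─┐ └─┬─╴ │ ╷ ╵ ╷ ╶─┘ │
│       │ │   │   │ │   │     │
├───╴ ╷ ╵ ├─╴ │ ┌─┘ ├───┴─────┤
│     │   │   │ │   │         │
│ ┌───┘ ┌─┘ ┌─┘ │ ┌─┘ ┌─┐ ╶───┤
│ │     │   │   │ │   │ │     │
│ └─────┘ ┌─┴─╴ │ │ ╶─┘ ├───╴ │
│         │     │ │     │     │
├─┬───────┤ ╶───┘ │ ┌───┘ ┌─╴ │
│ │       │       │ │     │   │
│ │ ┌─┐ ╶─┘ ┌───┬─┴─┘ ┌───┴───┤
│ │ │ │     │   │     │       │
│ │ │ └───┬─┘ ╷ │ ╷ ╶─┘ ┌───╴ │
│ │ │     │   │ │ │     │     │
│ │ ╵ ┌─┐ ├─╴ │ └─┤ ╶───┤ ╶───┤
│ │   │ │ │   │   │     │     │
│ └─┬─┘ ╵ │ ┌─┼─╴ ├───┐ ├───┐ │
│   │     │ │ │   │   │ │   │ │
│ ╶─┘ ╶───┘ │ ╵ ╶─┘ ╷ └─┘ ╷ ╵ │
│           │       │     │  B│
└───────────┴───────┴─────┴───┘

Counting cells with exactly 2 passages:
Total corridor cells: 164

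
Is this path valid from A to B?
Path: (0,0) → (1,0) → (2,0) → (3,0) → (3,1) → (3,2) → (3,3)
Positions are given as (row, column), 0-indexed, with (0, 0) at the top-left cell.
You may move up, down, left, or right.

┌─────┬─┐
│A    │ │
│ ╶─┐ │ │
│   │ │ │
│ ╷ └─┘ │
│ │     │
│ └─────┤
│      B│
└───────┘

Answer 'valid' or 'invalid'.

Checking path validity:
Result: All consecutive moves are passable.

valid

Correct solution:

┌─────┬─┐
│A    │ │
│ ╶─┐ │ │
│↓  │ │ │
│ ╷ └─┘ │
│↓│     │
│ └─────┤
│↳ → → B│
└───────┘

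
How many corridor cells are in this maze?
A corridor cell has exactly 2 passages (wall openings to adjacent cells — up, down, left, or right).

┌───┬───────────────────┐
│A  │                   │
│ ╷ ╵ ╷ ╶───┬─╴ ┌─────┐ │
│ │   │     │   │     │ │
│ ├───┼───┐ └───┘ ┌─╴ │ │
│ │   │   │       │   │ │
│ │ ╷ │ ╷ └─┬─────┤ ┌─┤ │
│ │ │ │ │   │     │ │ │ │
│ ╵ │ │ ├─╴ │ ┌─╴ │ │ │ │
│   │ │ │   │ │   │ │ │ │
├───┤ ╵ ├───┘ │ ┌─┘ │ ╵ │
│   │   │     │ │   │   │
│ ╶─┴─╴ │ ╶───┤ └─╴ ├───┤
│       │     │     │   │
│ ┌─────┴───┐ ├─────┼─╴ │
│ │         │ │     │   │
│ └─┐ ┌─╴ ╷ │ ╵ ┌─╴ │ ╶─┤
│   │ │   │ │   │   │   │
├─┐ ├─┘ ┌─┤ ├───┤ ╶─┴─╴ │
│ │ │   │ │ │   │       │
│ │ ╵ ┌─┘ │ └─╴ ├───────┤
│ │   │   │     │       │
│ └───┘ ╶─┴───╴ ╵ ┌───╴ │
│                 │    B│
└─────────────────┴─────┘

Counting cells with exactly 2 passages:
Total corridor cells: 122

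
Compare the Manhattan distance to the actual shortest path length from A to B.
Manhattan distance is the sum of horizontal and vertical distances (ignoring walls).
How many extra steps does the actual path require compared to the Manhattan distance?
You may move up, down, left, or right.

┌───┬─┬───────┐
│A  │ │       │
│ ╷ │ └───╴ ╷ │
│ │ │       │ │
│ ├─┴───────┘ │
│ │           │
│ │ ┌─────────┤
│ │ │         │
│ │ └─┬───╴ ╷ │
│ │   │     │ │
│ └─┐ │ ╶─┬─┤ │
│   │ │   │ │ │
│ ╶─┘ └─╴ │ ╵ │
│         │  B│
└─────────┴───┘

Manhattan distance: |6 - 0| + |6 - 0| = 12
Actual path length: 20
Extra steps: 20 - 12 = 8

Solution:

┌───┬─┬───────┐
│A  │ │       │
│ ╷ │ └───╴ ╷ │
│↓│ │       │ │
│ ├─┴───────┘ │
│↓│           │
│ │ ┌─────────┤
│↓│ │      ↱ ↓│
│ │ └─┬───╴ ╷ │
│↓│   │↱ → ↑│↓│
│ └─┐ │ ╶─┬─┤ │
│↓  │ │↑ ↰│ │↓│
│ ╶─┘ └─╴ │ ╵ │
│↳ → → → ↑│  B│
└─────────┴───┘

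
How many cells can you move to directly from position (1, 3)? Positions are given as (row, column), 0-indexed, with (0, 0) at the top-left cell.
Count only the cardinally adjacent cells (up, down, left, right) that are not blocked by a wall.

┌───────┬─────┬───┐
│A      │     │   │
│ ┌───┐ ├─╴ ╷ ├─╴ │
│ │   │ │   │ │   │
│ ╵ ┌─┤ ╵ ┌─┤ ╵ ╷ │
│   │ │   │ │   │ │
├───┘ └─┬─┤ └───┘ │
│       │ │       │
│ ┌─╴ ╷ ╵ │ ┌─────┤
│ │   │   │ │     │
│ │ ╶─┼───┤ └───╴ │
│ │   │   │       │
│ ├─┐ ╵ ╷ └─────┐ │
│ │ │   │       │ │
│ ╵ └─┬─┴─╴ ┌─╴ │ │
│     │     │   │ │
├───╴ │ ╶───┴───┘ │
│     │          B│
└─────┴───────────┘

Checking passable neighbors of (1, 3):
Neighbors: (0, 3), (2, 3)
Count: 2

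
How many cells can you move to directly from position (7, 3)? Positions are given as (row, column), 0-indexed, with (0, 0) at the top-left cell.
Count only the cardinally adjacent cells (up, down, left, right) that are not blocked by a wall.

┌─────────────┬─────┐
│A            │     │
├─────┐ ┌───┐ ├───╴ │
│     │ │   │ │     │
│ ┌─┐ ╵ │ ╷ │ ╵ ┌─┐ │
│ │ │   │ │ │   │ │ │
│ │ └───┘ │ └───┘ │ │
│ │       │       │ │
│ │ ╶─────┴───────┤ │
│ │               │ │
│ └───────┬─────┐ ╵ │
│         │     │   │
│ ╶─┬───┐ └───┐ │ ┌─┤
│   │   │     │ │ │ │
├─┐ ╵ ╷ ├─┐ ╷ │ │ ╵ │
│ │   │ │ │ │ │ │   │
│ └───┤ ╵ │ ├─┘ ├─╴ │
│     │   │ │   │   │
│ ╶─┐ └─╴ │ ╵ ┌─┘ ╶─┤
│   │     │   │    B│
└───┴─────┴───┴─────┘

Checking passable neighbors of (7, 3):
Neighbors: (6, 3), (8, 3)
Count: 2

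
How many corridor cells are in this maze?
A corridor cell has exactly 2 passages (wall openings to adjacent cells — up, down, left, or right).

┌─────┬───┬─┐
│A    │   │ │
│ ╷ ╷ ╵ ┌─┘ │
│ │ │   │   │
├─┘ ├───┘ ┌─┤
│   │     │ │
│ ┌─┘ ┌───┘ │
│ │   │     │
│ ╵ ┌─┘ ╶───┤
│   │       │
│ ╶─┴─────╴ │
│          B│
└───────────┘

Counting cells with exactly 2 passages:
Total corridor cells: 28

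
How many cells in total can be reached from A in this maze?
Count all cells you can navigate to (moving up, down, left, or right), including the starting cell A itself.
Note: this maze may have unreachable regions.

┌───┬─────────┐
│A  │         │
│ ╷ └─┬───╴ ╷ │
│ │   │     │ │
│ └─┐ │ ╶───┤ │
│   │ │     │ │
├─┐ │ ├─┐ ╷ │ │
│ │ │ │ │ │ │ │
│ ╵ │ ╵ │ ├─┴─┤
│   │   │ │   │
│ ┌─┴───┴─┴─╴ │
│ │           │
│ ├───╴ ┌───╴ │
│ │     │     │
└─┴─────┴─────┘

Using BFS/flood-fill to find all reachable cells from A:
Maze size: 7 × 7 = 49 total cells
31 cell(s) are walled off and cannot be reached from A.
Reachable cells: 18

Reachable region (· marks reachable cells):

┌───┬─────────┐
│A ·│         │
│ ╷ └─┬───╴ ╷ │
│·│· ·│     │ │
│ └─┐ │ ╶───┤ │
│· ·│·│     │ │
├─┐ │ ├─┐ ╷ │ │
│·│·│·│·│ │ │ │
│ ╵ │ ╵ │ ├─┴─┤
│· ·│· ·│ │   │
│ ┌─┴───┴─┴─╴ │
│·│           │
│ ├───╴ ┌───╴ │
│·│     │     │
└─┴─────┴─────┘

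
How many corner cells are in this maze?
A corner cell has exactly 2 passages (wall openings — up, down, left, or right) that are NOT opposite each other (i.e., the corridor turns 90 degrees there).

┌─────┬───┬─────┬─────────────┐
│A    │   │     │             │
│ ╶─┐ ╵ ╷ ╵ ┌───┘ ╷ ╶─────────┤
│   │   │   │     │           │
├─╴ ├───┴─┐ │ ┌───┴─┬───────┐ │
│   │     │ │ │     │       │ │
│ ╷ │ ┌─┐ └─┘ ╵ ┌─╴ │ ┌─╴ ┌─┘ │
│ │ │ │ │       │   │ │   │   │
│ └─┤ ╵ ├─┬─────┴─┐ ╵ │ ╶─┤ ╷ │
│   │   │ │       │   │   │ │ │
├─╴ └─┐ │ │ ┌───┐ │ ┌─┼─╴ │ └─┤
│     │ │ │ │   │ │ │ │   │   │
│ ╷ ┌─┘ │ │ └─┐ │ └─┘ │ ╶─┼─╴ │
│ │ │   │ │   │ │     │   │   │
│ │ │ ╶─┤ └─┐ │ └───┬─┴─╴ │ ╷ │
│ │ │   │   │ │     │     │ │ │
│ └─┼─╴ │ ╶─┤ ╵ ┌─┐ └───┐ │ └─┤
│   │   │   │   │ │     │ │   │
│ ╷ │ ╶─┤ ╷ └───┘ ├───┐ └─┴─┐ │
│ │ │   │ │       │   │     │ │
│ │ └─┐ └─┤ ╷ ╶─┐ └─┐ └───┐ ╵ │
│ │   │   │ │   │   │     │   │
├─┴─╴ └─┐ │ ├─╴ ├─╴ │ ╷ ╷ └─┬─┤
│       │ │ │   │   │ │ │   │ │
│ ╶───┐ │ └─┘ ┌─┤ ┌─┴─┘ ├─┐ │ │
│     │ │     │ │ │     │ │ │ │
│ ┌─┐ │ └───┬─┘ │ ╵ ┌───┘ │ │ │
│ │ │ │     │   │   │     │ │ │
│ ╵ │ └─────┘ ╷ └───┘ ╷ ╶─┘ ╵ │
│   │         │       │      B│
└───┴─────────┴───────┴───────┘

Counting corner cells (2 non-opposite passages):
Total corners: 105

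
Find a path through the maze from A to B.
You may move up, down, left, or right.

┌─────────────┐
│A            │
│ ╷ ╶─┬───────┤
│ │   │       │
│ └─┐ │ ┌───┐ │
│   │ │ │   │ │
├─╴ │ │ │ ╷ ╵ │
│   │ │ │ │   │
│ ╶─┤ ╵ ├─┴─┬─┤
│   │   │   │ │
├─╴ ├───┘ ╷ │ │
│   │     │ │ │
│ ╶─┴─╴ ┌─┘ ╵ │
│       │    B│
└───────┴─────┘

Finding the shortest path through the maze:
Path length: 20 steps
Directions: down → down → right → down → left → down → right → down → left → down → right → right → right → up → right → up → right → down → down → right

Solution:

┌─────────────┐
│A            │
│ ╷ ╶─┬───────┤
│↓│   │       │
│ └─┐ │ ┌───┐ │
│↳ ↓│ │ │   │ │
├─╴ │ │ │ ╷ ╵ │
│↓ ↲│ │ │ │   │
│ ╶─┤ ╵ ├─┴─┬─┤
│↳ ↓│   │↱ ↓│ │
├─╴ ├───┘ ╷ │ │
│↓ ↲│  ↱ ↑│↓│ │
│ ╶─┴─╴ ┌─┘ ╵ │
│↳ → → ↑│  ↳ B│
└───────┴─────┘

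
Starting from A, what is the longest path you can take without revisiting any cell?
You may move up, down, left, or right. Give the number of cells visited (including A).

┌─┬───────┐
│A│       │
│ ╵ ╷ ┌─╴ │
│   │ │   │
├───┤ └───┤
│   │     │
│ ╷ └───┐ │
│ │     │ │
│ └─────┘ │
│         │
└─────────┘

Finding longest simple path using DFS:
Start: (0, 0)
Longest path visits 21 cells
Path: A → down → right → up → right → down → down → right → right → down → down → left → left → left → left → up → up → right → down → right → right

Solution:

┌─┬───────┐
│A│↱ ↓    │
│ ╵ ╷ ┌─╴ │
│↳ ↑│↓│   │
├───┤ └───┤
│↱ ↓│↳ → ↓│
│ ╷ └───┐ │
│↑│↳ → B│↓│
│ └─────┘ │
│↑ ← ← ← ↲│
└─────────┘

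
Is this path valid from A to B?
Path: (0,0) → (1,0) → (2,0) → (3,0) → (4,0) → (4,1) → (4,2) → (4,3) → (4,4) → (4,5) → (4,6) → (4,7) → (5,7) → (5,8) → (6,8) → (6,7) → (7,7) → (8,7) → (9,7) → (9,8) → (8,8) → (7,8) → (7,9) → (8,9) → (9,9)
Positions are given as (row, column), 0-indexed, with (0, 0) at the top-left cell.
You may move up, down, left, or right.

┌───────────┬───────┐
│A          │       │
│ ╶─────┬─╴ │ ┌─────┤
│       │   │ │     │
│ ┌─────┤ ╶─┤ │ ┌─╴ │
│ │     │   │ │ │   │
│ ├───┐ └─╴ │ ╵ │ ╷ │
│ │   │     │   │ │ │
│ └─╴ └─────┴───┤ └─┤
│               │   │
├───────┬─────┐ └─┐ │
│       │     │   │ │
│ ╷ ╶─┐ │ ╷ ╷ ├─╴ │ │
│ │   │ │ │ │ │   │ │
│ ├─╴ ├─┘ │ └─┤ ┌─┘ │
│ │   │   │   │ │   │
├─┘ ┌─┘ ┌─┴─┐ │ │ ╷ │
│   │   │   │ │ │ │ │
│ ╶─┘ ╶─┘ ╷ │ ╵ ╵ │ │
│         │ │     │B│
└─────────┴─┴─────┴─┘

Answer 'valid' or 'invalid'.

Checking path validity:
Result: All consecutive moves are passable.

valid

Correct solution:

┌───────────┬───────┐
│A          │       │
│ ╶─────┬─╴ │ ┌─────┤
│↓      │   │ │     │
│ ┌─────┤ ╶─┤ │ ┌─╴ │
│↓│     │   │ │ │   │
│ ├───┐ └─╴ │ ╵ │ ╷ │
│↓│   │     │   │ │ │
│ └─╴ └─────┴───┤ └─┤
│↳ → → → → → → ↓│   │
├───────┬─────┐ └─┐ │
│       │     │↳ ↓│ │
│ ╷ ╶─┐ │ ╷ ╷ ├─╴ │ │
│ │   │ │ │ │ │↓ ↲│ │
│ ├─╴ ├─┘ │ └─┤ ┌─┘ │
│ │   │   │   │↓│↱ ↓│
├─┘ ┌─┘ ┌─┴─┐ │ │ ╷ │
│   │   │   │ │↓│↑│↓│
│ ╶─┘ ╶─┘ ╷ │ ╵ ╵ │ │
│         │ │  ↳ ↑│B│
└─────────┴─┴─────┴─┘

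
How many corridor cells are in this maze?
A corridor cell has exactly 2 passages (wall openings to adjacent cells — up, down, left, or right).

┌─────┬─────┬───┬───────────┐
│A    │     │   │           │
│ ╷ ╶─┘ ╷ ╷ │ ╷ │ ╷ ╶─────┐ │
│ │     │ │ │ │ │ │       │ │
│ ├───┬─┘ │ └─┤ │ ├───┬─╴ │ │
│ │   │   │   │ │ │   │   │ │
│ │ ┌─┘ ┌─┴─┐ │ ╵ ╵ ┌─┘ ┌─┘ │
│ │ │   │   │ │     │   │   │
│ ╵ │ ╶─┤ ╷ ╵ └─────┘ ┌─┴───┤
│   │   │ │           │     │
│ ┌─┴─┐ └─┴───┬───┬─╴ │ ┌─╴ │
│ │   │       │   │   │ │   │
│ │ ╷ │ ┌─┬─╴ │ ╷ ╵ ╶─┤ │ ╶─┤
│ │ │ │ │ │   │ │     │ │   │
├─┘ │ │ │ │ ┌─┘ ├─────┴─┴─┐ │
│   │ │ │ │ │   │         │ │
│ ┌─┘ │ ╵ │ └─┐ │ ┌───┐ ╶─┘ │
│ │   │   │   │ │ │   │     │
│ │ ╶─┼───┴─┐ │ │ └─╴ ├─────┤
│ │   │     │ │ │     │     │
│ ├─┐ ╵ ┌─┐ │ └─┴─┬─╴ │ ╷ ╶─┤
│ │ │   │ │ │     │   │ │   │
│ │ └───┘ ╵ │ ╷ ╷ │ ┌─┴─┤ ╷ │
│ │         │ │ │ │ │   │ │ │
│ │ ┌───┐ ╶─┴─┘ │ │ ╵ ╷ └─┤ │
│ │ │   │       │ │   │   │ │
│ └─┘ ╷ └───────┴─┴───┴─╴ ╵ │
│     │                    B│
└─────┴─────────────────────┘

Counting cells with exactly 2 passages:
Total corridor cells: 155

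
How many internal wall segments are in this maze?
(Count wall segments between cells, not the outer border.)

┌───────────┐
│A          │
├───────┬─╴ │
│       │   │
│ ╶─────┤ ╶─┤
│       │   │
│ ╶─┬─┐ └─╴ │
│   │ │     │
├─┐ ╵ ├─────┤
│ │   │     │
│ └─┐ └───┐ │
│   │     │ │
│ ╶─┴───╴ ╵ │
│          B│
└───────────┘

Counting internal wall segments:
Total internal walls: 30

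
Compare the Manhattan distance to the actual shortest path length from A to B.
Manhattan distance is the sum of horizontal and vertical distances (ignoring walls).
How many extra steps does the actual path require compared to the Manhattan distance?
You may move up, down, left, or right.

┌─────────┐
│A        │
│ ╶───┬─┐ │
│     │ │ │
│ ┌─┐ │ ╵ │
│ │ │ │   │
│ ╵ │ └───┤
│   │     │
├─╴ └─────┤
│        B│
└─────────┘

Manhattan distance: |4 - 0| + |4 - 0| = 8
Actual path length: 8
Extra steps: 8 - 8 = 0

Solution:

┌─────────┐
│A        │
│ ╶───┬─┐ │
│↓    │ │ │
│ ┌─┐ │ ╵ │
│↓│ │ │   │
│ ╵ │ └───┤
│↳ ↓│     │
├─╴ └─────┤
│  ↳ → → B│
└─────────┘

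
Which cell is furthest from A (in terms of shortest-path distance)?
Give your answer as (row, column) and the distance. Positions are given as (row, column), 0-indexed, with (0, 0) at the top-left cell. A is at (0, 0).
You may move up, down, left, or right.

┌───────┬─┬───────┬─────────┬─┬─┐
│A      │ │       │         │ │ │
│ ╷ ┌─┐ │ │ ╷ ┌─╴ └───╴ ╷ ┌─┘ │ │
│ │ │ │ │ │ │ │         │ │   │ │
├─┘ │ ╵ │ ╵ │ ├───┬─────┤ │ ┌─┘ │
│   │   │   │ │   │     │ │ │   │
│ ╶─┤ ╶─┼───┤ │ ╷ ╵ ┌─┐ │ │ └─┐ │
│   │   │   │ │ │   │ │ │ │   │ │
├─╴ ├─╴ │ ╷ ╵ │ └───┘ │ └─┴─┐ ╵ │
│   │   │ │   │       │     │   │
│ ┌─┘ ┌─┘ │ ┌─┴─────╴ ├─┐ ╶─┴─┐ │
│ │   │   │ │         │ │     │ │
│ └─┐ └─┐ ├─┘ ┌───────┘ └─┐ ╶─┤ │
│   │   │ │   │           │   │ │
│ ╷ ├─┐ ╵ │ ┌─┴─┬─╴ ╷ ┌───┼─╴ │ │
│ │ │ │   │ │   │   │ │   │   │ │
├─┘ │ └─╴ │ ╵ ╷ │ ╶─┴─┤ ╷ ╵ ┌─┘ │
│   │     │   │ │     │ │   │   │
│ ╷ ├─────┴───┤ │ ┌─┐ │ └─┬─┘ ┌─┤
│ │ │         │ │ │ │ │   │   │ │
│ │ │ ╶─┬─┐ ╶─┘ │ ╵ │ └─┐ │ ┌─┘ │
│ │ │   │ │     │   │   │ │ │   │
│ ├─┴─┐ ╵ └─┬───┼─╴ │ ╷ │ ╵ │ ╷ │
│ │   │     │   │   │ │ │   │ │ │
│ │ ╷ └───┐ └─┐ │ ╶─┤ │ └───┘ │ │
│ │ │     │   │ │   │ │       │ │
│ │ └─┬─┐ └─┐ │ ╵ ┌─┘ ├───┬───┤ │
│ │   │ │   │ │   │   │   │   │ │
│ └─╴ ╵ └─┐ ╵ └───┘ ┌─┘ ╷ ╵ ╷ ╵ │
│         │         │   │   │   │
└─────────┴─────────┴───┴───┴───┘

Computing BFS distances from A to all cells:
Furthest cell: (0, 14)
Distance: 110 steps

Path from A to the furthest cell:

┌───────┬─┬───────┬─────────┬─┬─┐
│A ↓    │ │       │         │B│ │
│ ╷ ┌─┐ │ │ ╷ ┌─╴ └───╴ ╷ ┌─┘ │ │
│ │↓│ │ │ │ │ │         │ │↱ ↑│ │
├─┘ │ ╵ │ ╵ │ ├───┬─────┤ │ ┌─┘ │
│↓ ↲│   │   │ │↱ ↓│↱ → ↓│ │↑│   │
│ ╶─┤ ╶─┼───┤ │ ╷ ╵ ┌─┐ │ │ └─┐ │
│↳ ↓│   │   │ │↑│↳ ↑│ │↓│ │↑ ↰│ │
├─╴ ├─╴ │ ╷ ╵ │ └───┘ │ └─┴─┐ ╵ │
│↓ ↲│   │ │   │↑ ← ← ↰│↳ ↓  │↑ ↰│
│ ┌─┘ ┌─┘ │ ┌─┴─────╴ ├─┐ ╶─┴─┐ │
│↓│   │   │ │↱ → → → ↑│ │↳ ↓  │↑│
│ └─┐ └─┐ ├─┘ ┌───────┘ └─┐ ╶─┤ │
│↳ ↓│   │ │↱ ↑│           │↳ ↓│↑│
│ ╷ ├─┐ ╵ │ ┌─┴─┬─╴ ╷ ┌───┼─╴ │ │
│ │↓│ │   │↑│↓ ↰│   │ │↓ ↰│↓ ↲│↑│
├─┘ │ └─╴ │ ╵ ╷ │ ╶─┴─┤ ╷ ╵ ┌─┘ │
│↓ ↲│     │↑ ↲│↑│     │↓│↑ ↲│↱ ↑│
│ ╷ ├─────┴───┤ │ ┌─┐ │ └─┬─┘ ┌─┤
│↓│ │↱ → → ↓  │↑│ │ │ │↳ ↓│↱ ↑│ │
│ │ │ ╶─┬─┐ ╶─┘ │ ╵ │ └─┐ │ ┌─┘ │
│↓│ │↑ ↰│ │↳ → ↑│   │   │↓│↑│   │
│ ├─┴─┐ ╵ └─┬───┼─╴ │ ╷ │ ╵ │ ╷ │
│↓│↱ ↓│↑ ← ↰│   │   │ │ │↳ ↑│ │ │
│ │ ╷ └───┐ └─┐ │ ╶─┤ │ └───┘ │ │
│↓│↑│↳ → ↓│↑ ↰│ │   │ │       │ │
│ │ └─┬─┐ └─┐ │ ╵ ┌─┘ ├───┬───┤ │
│↓│↑ ↰│ │↳ ↓│↑│   │   │   │   │ │
│ └─╴ ╵ └─┐ ╵ └───┘ ┌─┘ ╷ ╵ ╷ ╵ │
│↳ → ↑    │↳ ↑      │   │   │   │
└─────────┴─────────┴───┴───┴───┘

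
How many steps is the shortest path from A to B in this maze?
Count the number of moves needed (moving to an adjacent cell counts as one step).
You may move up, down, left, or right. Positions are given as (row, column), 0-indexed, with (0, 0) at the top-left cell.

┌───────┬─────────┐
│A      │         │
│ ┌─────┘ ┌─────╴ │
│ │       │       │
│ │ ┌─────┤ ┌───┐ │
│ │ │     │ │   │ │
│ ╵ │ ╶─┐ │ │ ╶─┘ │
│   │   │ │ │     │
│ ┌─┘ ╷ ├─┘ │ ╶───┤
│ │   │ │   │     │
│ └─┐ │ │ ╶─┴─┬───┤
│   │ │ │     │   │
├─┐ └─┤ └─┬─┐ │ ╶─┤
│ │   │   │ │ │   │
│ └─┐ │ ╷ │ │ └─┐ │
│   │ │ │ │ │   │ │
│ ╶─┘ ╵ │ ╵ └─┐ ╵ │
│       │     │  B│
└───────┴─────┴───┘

Using BFS to find shortest path:
Start: (0, 0), End: (8, 8)
Path found:
(0,0) → (1,0) → (2,0) → (3,0) → (3,1) → (2,1) → (1,1) → (1,2) → (1,3) → (1,4) → (0,4) → (0,5) → (0,6) → (0,7) → (0,8) → (1,8) → (1,7) → (1,6) → (1,5) → (2,5) → (3,5) → (4,5) → (4,4) → (5,4) → (5,5) → (5,6) → (6,6) → (7,6) → (7,7) → (8,7) → (8,8)
Number of steps: 30

Solution:

┌───────┬─────────┐
│A      │↱ → → → ↓│
│ ┌─────┘ ┌─────╴ │
│↓│↱ → → ↑│↓ ← ← ↲│
│ │ ┌─────┤ ┌───┐ │
│↓│↑│     │↓│   │ │
│ ╵ │ ╶─┐ │ │ ╶─┘ │
│↳ ↑│   │ │↓│     │
│ ┌─┘ ╷ ├─┘ │ ╶───┤
│ │   │ │↓ ↲│     │
│ └─┐ │ │ ╶─┴─┬───┤
│   │ │ │↳ → ↓│   │
├─┐ └─┤ └─┬─┐ │ ╶─┤
│ │   │   │ │↓│   │
│ └─┐ │ ╷ │ │ └─┐ │
│   │ │ │ │ │↳ ↓│ │
│ ╶─┘ ╵ │ ╵ └─┐ ╵ │
│       │     │↳ B│
└───────┴─────┴───┘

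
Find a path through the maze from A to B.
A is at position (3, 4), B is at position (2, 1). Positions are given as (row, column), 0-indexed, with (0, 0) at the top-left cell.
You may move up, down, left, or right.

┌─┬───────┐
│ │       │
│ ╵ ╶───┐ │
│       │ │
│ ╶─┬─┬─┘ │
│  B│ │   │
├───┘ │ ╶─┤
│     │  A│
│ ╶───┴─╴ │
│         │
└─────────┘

Finding the shortest path from (3, 4) to (2, 1):
Path length: 12 steps
Directions: left → up → right → up → up → left → left → left → down → left → down → right

Solution:

┌─┬───────┐
│ │↓ ← ← ↰│
│ ╵ ╶───┐ │
│↓ ↲    │↑│
│ ╶─┬─┬─┘ │
│↳ B│ │↱ ↑│
├───┘ │ ╶─┤
│     │↑ A│
│ ╶───┴─╴ │
│         │
└─────────┘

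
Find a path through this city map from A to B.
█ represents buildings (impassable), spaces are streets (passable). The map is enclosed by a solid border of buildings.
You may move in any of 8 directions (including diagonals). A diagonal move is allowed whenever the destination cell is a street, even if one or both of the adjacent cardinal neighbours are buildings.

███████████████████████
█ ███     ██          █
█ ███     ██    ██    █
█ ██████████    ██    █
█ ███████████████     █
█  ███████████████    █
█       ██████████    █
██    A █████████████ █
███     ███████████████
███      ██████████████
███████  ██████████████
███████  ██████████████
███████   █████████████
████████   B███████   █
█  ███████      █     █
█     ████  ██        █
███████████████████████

Finding the shortest path from A to B:
Movement: 8-directional
Path length: 7 steps
Directions: down → down → down-right → down-right → down-right → down-right → right

Solution:

███████████████████████
█ ███     ██          █
█ ███     ██    ██    █
█ ██████████    ██    █
█ ███████████████     █
█  ███████████████    █
█       ██████████    █
██    A █████████████ █
███   ↓ ███████████████
███   ↘  ██████████████
███████↘ ██████████████
███████ ↘██████████████
███████  ↘█████████████
████████  →B███████   █
█  ███████      █     █
█     ████  ██        █
███████████████████████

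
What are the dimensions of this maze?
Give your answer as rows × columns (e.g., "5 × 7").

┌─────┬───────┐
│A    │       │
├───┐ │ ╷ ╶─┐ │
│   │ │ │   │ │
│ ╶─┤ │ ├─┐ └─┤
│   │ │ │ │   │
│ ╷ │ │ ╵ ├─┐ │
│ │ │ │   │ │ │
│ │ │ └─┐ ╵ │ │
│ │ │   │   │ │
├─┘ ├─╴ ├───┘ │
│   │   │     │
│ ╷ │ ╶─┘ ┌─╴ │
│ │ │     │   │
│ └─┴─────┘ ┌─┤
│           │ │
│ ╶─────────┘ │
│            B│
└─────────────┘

Counting the maze dimensions:
Rows (vertical): 9
Columns (horizontal): 7
Dimensions: 9 × 7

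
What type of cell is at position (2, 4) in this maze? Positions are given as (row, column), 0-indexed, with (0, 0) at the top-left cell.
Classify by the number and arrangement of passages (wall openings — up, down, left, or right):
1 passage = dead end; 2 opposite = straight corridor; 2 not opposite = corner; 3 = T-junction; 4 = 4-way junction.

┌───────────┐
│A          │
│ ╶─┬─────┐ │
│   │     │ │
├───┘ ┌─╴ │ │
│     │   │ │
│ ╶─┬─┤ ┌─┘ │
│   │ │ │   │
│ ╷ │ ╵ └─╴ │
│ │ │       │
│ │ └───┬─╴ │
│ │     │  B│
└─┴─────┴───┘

Checking cell at (2, 4):
Number of passages: 2
Cell type: corner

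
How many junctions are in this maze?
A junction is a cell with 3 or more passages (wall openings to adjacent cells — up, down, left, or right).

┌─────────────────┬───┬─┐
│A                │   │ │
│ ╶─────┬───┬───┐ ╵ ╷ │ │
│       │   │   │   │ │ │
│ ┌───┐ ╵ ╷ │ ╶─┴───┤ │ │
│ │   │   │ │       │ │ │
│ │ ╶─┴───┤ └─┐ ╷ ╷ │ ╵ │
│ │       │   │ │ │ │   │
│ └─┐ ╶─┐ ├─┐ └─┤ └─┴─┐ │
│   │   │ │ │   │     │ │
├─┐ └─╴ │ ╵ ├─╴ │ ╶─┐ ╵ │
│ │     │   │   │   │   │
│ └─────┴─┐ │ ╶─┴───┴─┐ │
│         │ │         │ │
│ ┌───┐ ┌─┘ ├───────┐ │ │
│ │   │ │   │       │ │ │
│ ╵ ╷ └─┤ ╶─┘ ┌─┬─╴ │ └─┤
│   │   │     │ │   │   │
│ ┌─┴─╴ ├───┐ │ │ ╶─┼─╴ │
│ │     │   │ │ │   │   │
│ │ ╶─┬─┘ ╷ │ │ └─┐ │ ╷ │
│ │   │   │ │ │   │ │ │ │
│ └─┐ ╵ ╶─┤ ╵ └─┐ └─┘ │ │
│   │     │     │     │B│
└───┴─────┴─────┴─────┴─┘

Checking each cell for number of passages:

Junctions found (3+ passages):
  (1, 0): 3 passages
  (2, 7): 3 passages
  (2, 8): 3 passages
  (3, 2): 3 passages
  (3, 11): 3 passages
  (4, 8): 3 passages
  (5, 5): 3 passages
  (5, 11): 3 passages
  (6, 0): 3 passages
  (6, 3): 3 passages
  (8, 0): 3 passages
  (8, 6): 3 passages
  (9, 11): 3 passages
  (11, 3): 3 passages
  (11, 6): 3 passages
Total junctions: 15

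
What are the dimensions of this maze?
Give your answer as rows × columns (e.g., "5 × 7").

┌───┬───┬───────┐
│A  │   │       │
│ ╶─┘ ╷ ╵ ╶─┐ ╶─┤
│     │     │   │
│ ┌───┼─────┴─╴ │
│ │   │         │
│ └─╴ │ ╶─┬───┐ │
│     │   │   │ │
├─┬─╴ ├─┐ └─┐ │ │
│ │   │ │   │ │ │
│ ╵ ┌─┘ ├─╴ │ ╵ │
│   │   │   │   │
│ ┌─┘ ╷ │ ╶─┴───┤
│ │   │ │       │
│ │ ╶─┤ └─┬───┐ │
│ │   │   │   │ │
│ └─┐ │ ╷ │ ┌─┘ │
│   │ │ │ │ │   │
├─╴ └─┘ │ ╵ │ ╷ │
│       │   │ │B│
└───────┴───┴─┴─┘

Counting the maze dimensions:
Rows (vertical): 10
Columns (horizontal): 8
Dimensions: 10 × 8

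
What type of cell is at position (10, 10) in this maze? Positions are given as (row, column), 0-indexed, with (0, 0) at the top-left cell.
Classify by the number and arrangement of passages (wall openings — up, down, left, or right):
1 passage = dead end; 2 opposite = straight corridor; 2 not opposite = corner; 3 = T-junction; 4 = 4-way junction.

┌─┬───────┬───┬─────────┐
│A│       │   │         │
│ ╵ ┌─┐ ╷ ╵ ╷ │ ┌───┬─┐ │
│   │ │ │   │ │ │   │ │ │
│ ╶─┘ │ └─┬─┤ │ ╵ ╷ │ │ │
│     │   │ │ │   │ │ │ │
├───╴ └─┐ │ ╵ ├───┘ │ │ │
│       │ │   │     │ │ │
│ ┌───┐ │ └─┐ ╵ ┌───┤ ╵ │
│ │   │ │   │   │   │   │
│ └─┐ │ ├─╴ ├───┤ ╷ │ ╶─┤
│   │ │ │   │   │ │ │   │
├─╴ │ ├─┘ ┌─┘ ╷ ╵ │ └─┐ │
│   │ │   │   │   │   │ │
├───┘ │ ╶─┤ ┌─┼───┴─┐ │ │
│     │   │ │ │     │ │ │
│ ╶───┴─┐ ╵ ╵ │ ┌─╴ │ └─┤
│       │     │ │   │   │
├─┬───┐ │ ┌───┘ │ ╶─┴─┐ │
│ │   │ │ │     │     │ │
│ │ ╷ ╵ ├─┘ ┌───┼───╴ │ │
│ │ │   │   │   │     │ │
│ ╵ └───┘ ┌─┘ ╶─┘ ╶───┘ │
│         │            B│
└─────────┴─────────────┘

Checking cell at (10, 10):
Number of passages: 2
Cell type: corner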